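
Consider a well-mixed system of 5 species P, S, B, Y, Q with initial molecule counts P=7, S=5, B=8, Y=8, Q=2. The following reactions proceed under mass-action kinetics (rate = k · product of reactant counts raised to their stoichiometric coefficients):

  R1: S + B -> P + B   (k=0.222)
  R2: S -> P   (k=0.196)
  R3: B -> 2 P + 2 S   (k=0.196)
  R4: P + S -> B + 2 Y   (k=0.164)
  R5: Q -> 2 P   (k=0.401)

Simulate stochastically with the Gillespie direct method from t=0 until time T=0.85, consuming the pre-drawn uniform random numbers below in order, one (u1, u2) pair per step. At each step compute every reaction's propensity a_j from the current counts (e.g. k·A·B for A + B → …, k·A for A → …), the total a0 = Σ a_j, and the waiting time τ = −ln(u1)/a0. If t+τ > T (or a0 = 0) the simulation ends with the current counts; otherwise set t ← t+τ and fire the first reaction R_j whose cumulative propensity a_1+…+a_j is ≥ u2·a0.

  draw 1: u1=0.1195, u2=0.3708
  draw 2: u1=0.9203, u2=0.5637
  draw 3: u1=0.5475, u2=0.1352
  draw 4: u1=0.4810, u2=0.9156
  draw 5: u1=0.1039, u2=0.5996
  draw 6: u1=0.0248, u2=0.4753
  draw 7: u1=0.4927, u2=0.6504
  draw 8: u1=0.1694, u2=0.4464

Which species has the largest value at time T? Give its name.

Dominant species at T: Y

t=0.000: P=7 S=5 B=8 Y=8 Q=2
Draw 1: a1=8.880, a2=0.980, a3=1.568, a4=5.740, a5=0.802, a0=17.970; τ=−ln(0.1195)/17.970=0.118 → t=0.118; u2·a0=0.3708·17.970=6.663 ≤ a1=8.880 → R1 fires; P=8 S=4 B=8 Y=8 Q=2
Draw 2: a1=7.104, a2=0.784, a3=1.568, a4=5.248, a5=0.802, a0=15.506; τ=−ln(0.9203)/15.506=0.005 → t=0.124; u2·a0=0.5637·15.506=8.741; a1+a2=7.888 < 8.741 ≤ a1+…+a3=9.456 → R3 fires; P=10 S=6 B=7 Y=8 Q=2
Draw 3: a1=9.324, a2=1.176, a3=1.372, a4=9.840, a5=0.802, a0=22.514; τ=−ln(0.5475)/22.514=0.027 → t=0.150; u2·a0=0.1352·22.514=3.044 ≤ a1=9.324 → R1 fires; P=11 S=5 B=7 Y=8 Q=2
Draw 4: a1=7.770, a2=0.980, a3=1.372, a4=9.020, a5=0.802, a0=19.944; τ=−ln(0.4810)/19.944=0.037 → t=0.187; u2·a0=0.9156·19.944=18.261; a1+…+a3=10.122 < 18.261 ≤ a1+…+a4=19.142 → R4 fires; P=10 S=4 B=8 Y=10 Q=2
Draw 5: a1=7.104, a2=0.784, a3=1.568, a4=6.560, a5=0.802, a0=16.818; τ=−ln(0.1039)/16.818=0.135 → t=0.322; u2·a0=0.5996·16.818=10.084; a1+…+a3=9.456 < 10.084 ≤ a1+…+a4=16.016 → R4 fires; P=9 S=3 B=9 Y=12 Q=2
Draw 6: a1=5.994, a2=0.588, a3=1.764, a4=4.428, a5=0.802, a0=13.576; τ=−ln(0.0248)/13.576=0.272 → t=0.594; u2·a0=0.4753·13.576=6.453; a1=5.994 < 6.453 ≤ a1+a2=6.582 → R2 fires; P=10 S=2 B=9 Y=12 Q=2
Draw 7: a1=3.996, a2=0.392, a3=1.764, a4=3.280, a5=0.802, a0=10.234; τ=−ln(0.4927)/10.234=0.069 → t=0.663; u2·a0=0.6504·10.234=6.656; a1+…+a3=6.152 < 6.656 ≤ a1+…+a4=9.432 → R4 fires; P=9 S=1 B=10 Y=14 Q=2
Draw 8: a1=2.220, a2=0.196, a3=1.960, a4=1.476, a5=0.802, a0=6.654; τ=−ln(0.1694)/6.654=0.267 → t=0.930 > T=0.85: stop.
At T=0.85: P=9 S=1 B=10 Y=14 Q=2; the largest is Y.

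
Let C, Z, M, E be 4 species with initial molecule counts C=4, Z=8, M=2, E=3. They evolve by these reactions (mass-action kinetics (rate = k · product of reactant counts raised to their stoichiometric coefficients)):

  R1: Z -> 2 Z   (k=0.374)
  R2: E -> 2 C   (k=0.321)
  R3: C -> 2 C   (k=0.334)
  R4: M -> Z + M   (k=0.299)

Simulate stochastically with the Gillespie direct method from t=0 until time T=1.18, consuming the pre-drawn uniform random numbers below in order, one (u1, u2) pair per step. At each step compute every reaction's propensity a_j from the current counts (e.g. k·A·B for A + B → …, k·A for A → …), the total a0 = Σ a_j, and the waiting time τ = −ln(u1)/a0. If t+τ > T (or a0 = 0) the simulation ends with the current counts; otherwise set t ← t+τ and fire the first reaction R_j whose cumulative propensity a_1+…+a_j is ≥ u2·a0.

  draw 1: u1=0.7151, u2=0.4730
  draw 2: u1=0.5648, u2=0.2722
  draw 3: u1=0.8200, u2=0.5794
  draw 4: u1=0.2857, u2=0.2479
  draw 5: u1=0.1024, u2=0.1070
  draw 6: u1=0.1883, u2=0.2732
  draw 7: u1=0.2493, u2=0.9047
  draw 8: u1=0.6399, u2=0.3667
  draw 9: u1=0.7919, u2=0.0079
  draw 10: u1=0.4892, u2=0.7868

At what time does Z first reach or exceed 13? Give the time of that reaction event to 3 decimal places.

t=0.000: C=4 Z=8 M=2 E=3
Draw 1: a1=2.992, a2=0.963, a3=1.336, a4=0.598, a0=5.889; τ=−ln(0.7151)/5.889=0.057 → t=0.057; u2·a0=0.4730·5.889=2.785 ≤ a1=2.992 → R1 fires; C=4 Z=9 M=2 E=3
Draw 2: a1=3.366, a2=0.963, a3=1.336, a4=0.598, a0=6.263; τ=−ln(0.5648)/6.263=0.091 → t=0.148; u2·a0=0.2722·6.263=1.705 ≤ a1=3.366 → R1 fires; C=4 Z=10 M=2 E=3
Draw 3: a1=3.740, a2=0.963, a3=1.336, a4=0.598, a0=6.637; τ=−ln(0.8200)/6.637=0.030 → t=0.178; u2·a0=0.5794·6.637=3.845; a1=3.740 < 3.845 ≤ a1+a2=4.703 → R2 fires; C=6 Z=10 M=2 E=2
Draw 4: a1=3.740, a2=0.642, a3=2.004, a4=0.598, a0=6.984; τ=−ln(0.2857)/6.984=0.179 → t=0.357; u2·a0=0.2479·6.984=1.731 ≤ a1=3.740 → R1 fires; C=6 Z=11 M=2 E=2
Draw 5: a1=4.114, a2=0.642, a3=2.004, a4=0.598, a0=7.358; τ=−ln(0.1024)/7.358=0.310 → t=0.667; u2·a0=0.1070·7.358=0.787 ≤ a1=4.114 → R1 fires; C=6 Z=12 M=2 E=2
Draw 6: a1=4.488, a2=0.642, a3=2.004, a4=0.598, a0=7.732; τ=−ln(0.1883)/7.732=0.216 → t=0.883; u2·a0=0.2732·7.732=2.112 ≤ a1=4.488 → R1 fires; C=6 Z=13 M=2 E=2
Draw 7: a1=4.862, a2=0.642, a3=2.004, a4=0.598, a0=8.106; τ=−ln(0.2493)/8.106=0.171 → t=1.054; u2·a0=0.9047·8.106=7.333; a1+a2=5.504 < 7.333 ≤ a1+…+a3=7.508 → R3 fires; C=7 Z=13 M=2 E=2
Draw 8: a1=4.862, a2=0.642, a3=2.338, a4=0.598, a0=8.440; τ=−ln(0.6399)/8.440=0.053 → t=1.107; u2·a0=0.3667·8.440=3.095 ≤ a1=4.862 → R1 fires; C=7 Z=14 M=2 E=2
Draw 9: a1=5.236, a2=0.642, a3=2.338, a4=0.598, a0=8.814; τ=−ln(0.7919)/8.814=0.026 → t=1.134; u2·a0=0.0079·8.814=0.070 ≤ a1=5.236 → R1 fires; C=7 Z=15 M=2 E=2
Draw 10: a1=5.610, a2=0.642, a3=2.338, a4=0.598, a0=9.188; τ=−ln(0.4892)/9.188=0.078 → t=1.212 > T=1.18: stop.
Z first becomes ≥ 13 when it reaches 13 at the event at t=0.883.

Threshold first reached at t = 0.883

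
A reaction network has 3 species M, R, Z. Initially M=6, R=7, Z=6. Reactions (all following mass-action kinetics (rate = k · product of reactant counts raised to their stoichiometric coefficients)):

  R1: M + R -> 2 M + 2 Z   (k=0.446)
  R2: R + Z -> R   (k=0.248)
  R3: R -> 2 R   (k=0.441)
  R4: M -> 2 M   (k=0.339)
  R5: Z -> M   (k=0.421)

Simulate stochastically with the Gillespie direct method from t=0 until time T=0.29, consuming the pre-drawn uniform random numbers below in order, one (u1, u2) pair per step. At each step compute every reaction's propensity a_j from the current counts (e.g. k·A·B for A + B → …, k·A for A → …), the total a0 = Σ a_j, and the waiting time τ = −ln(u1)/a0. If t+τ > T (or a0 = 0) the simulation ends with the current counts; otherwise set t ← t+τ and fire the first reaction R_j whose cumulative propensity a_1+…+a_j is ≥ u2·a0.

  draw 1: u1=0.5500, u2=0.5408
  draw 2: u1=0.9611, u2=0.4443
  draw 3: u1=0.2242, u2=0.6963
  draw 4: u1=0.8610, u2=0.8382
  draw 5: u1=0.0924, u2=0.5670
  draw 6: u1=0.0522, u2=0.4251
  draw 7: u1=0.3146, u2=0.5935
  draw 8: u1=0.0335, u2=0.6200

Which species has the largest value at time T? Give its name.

Dominant species at T: M

t=0.000: M=6 R=7 Z=6
Draw 1: a1=18.732, a2=10.416, a3=3.087, a4=2.034, a5=2.526, a0=36.795; τ=−ln(0.5500)/36.795=0.016 → t=0.016; u2·a0=0.5408·36.795=19.899; a1=18.732 < 19.899 ≤ a1+a2=29.148 → R2 fires; M=6 R=7 Z=5
Draw 2: a1=18.732, a2=8.680, a3=3.087, a4=2.034, a5=2.105, a0=34.638; τ=−ln(0.9611)/34.638=0.001 → t=0.017; u2·a0=0.4443·34.638=15.390 ≤ a1=18.732 → R1 fires; M=7 R=6 Z=7
Draw 3: a1=18.732, a2=10.416, a3=2.646, a4=2.373, a5=2.947, a0=37.114; τ=−ln(0.2242)/37.114=0.040 → t=0.058; u2·a0=0.6963·37.114=25.842; a1=18.732 < 25.842 ≤ a1+a2=29.148 → R2 fires; M=7 R=6 Z=6
Draw 4: a1=18.732, a2=8.928, a3=2.646, a4=2.373, a5=2.526, a0=35.205; τ=−ln(0.8610)/35.205=0.004 → t=0.062; u2·a0=0.8382·35.205=29.509; a1+a2=27.660 < 29.509 ≤ a1+…+a3=30.306 → R3 fires; M=7 R=7 Z=6
Draw 5: a1=21.854, a2=10.416, a3=3.087, a4=2.373, a5=2.526, a0=40.256; τ=−ln(0.0924)/40.256=0.059 → t=0.121; u2·a0=0.5670·40.256=22.825; a1=21.854 < 22.825 ≤ a1+a2=32.270 → R2 fires; M=7 R=7 Z=5
Draw 6: a1=21.854, a2=8.680, a3=3.087, a4=2.373, a5=2.105, a0=38.099; τ=−ln(0.0522)/38.099=0.078 → t=0.199; u2·a0=0.4251·38.099=16.196 ≤ a1=21.854 → R1 fires; M=8 R=6 Z=7
Draw 7: a1=21.408, a2=10.416, a3=2.646, a4=2.712, a5=2.947, a0=40.129; τ=−ln(0.3146)/40.129=0.029 → t=0.227; u2·a0=0.5935·40.129=23.817; a1=21.408 < 23.817 ≤ a1+a2=31.824 → R2 fires; M=8 R=6 Z=6
Draw 8: a1=21.408, a2=8.928, a3=2.646, a4=2.712, a5=2.526, a0=38.220; τ=−ln(0.0335)/38.220=0.089 → t=0.316 > T=0.29: stop.
At T=0.29: M=8 R=6 Z=6; the largest is M.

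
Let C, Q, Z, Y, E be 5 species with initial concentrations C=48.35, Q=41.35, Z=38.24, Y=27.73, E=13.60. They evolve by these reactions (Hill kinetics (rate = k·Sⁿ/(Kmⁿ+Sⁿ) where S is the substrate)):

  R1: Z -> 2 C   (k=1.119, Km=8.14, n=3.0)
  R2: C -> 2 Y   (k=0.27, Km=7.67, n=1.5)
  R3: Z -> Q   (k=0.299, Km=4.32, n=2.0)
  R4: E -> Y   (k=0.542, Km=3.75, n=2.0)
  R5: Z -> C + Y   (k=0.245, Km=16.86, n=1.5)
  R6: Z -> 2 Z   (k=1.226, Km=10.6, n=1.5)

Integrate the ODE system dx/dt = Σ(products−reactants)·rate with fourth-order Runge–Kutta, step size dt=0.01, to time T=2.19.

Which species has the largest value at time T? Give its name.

Dominant species at T: C

RK4 with dt=0.01: 219 steps to T=2.19. Trajectory (selected grid times):
t=0.00: C=48.35 Q=41.35 Z=38.24 Y=27.73 E=13.60
t=0.24: C=48.87 Q=41.42 Z=38.11 Y=28.02 E=13.48
t=0.49: C=49.40 Q=41.49 Z=37.98 Y=28.32 E=13.35
t=0.73: C=49.92 Q=41.57 Z=37.86 Y=28.61 E=13.23
t=0.97: C=50.44 Q=41.64 Z=37.73 Y=28.89 E=13.11
t=1.22: C=50.97 Q=41.71 Z=37.60 Y=29.19 E=12.99
t=1.46: C=51.49 Q=41.78 Z=37.47 Y=29.48 E=12.87
t=1.70: C=52.00 Q=41.85 Z=37.35 Y=29.77 E=12.75
t=1.95: C=52.54 Q=41.93 Z=37.22 Y=30.07 E=12.62
t=2.19: C=53.06 Q=42.00 Z=37.09 Y=30.36 E=12.50
At T=2.19: C=53.06 Q=42.00 Z=37.09 Y=30.36 E=12.50; the largest is C.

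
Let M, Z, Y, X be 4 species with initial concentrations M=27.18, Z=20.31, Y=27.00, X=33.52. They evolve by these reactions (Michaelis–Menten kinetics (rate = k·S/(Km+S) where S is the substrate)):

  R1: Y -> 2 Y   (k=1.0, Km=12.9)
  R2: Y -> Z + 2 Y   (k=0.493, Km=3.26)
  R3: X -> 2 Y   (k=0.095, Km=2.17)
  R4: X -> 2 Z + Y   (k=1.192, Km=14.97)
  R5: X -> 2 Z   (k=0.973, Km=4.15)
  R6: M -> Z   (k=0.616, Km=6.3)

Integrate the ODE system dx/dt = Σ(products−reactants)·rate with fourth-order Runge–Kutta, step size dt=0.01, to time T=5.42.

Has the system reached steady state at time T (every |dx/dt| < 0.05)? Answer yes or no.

RK4 with dt=0.01: 542 steps to T=5.42. Trajectory (selected grid times):
t=0.00: M=27.18 Z=20.31 Y=27.00 X=33.52
t=0.60: M=26.88 Z=22.90 Y=28.27 X=32.46
t=1.20: M=26.58 Z=25.47 Y=29.55 X=31.40
t=1.81: M=26.28 Z=28.07 Y=30.84 X=30.33
t=2.41: M=25.98 Z=30.61 Y=32.12 X=29.29
t=3.01: M=25.68 Z=33.14 Y=33.40 X=28.26
t=3.61: M=25.39 Z=35.65 Y=34.67 X=27.23
t=4.22: M=25.09 Z=38.18 Y=35.97 X=26.20
t=4.82: M=24.79 Z=40.66 Y=37.24 X=25.19
t=5.42: M=24.50 Z=43.12 Y=38.51 X=24.19
Rates at T: R1=0.7491, R2=0.4545, R3=0.0872, R4=0.7364, R5=0.8305, R6=0.4900
dx/dt at T (Σ net stoichiometry × rate): M=-0.4900, Z=+4.0783, Y=+2.1143, X=-1.6541
Largest |dx/dt| is |+4.0783| (Z) ≥ 0.05 → not steady.

Steady state at T: no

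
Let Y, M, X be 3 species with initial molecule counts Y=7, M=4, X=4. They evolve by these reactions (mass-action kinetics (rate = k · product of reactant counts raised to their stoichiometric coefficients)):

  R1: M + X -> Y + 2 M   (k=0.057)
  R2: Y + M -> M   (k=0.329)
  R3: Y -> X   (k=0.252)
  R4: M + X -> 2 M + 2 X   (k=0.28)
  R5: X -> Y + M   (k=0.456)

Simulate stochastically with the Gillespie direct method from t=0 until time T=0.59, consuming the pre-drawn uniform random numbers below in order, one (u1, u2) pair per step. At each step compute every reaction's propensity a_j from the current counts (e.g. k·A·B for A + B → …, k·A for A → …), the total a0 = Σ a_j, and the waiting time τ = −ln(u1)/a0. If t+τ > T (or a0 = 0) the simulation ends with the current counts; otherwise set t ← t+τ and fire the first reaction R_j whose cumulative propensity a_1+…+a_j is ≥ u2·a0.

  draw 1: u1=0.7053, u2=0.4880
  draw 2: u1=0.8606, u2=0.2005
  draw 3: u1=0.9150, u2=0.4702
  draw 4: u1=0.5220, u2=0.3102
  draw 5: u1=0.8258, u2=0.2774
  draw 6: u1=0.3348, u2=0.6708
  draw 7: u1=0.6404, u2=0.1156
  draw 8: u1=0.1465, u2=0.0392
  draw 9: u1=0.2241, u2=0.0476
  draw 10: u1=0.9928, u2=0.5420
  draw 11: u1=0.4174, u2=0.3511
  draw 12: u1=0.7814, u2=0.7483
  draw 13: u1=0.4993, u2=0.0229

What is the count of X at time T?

X at T = 5

t=0.000: Y=7 M=4 X=4
Draw 1: a1=0.912, a2=9.212, a3=1.764, a4=4.480, a5=1.824, a0=18.192; τ=−ln(0.7053)/18.192=0.019 → t=0.019; u2·a0=0.4880·18.192=8.878; a1=0.912 < 8.878 ≤ a1+a2=10.124 → R2 fires; Y=6 M=4 X=4
Draw 2: a1=0.912, a2=7.896, a3=1.512, a4=4.480, a5=1.824, a0=16.624; τ=−ln(0.8606)/16.624=0.009 → t=0.028; u2·a0=0.2005·16.624=3.333; a1=0.912 < 3.333 ≤ a1+a2=8.808 → R2 fires; Y=5 M=4 X=4
Draw 3: a1=0.912, a2=6.580, a3=1.260, a4=4.480, a5=1.824, a0=15.056; τ=−ln(0.9150)/15.056=0.006 → t=0.034; u2·a0=0.4702·15.056=7.079; a1=0.912 < 7.079 ≤ a1+a2=7.492 → R2 fires; Y=4 M=4 X=4
Draw 4: a1=0.912, a2=5.264, a3=1.008, a4=4.480, a5=1.824, a0=13.488; τ=−ln(0.5220)/13.488=0.048 → t=0.082; u2·a0=0.3102·13.488=4.184; a1=0.912 < 4.184 ≤ a1+a2=6.176 → R2 fires; Y=3 M=4 X=4
Draw 5: a1=0.912, a2=3.948, a3=0.756, a4=4.480, a5=1.824, a0=11.920; τ=−ln(0.8258)/11.920=0.016 → t=0.098; u2·a0=0.2774·11.920=3.307; a1=0.912 < 3.307 ≤ a1+a2=4.860 → R2 fires; Y=2 M=4 X=4
Draw 6: a1=0.912, a2=2.632, a3=0.504, a4=4.480, a5=1.824, a0=10.352; τ=−ln(0.3348)/10.352=0.106 → t=0.204; u2·a0=0.6708·10.352=6.944; a1+…+a3=4.048 < 6.944 ≤ a1+…+a4=8.528 → R4 fires; Y=2 M=5 X=5
Draw 7: a1=1.425, a2=3.290, a3=0.504, a4=7.000, a5=2.280, a0=14.499; τ=−ln(0.6404)/14.499=0.031 → t=0.235; u2·a0=0.1156·14.499=1.676; a1=1.425 < 1.676 ≤ a1+a2=4.715 → R2 fires; Y=1 M=5 X=5
Draw 8: a1=1.425, a2=1.645, a3=0.252, a4=7.000, a5=2.280, a0=12.602; τ=−ln(0.1465)/12.602=0.152 → t=0.387; u2·a0=0.0392·12.602=0.494 ≤ a1=1.425 → R1 fires; Y=2 M=6 X=4
Draw 9: a1=1.368, a2=3.948, a3=0.504, a4=6.720, a5=1.824, a0=14.364; τ=−ln(0.2241)/14.364=0.104 → t=0.491; u2·a0=0.0476·14.364=0.684 ≤ a1=1.368 → R1 fires; Y=3 M=7 X=3
Draw 10: a1=1.197, a2=6.909, a3=0.756, a4=5.880, a5=1.368, a0=16.110; τ=−ln(0.9928)/16.110=0.000 → t=0.492; u2·a0=0.5420·16.110=8.732; a1+a2=8.106 < 8.732 ≤ a1+…+a3=8.862 → R3 fires; Y=2 M=7 X=4
Draw 11: a1=1.596, a2=4.606, a3=0.504, a4=7.840, a5=1.824, a0=16.370; τ=−ln(0.4174)/16.370=0.053 → t=0.545; u2·a0=0.3511·16.370=5.748; a1=1.596 < 5.748 ≤ a1+a2=6.202 → R2 fires; Y=1 M=7 X=4
Draw 12: a1=1.596, a2=2.303, a3=0.252, a4=7.840, a5=1.824, a0=13.815; τ=−ln(0.7814)/13.815=0.018 → t=0.563; u2·a0=0.7483·13.815=10.338; a1+…+a3=4.151 < 10.338 ≤ a1+…+a4=11.991 → R4 fires; Y=1 M=8 X=5
Draw 13: a1=2.280, a2=2.632, a3=0.252, a4=11.200, a5=2.280, a0=18.644; τ=−ln(0.4993)/18.644=0.037 → t=0.600 > T=0.59: stop.
Read off X at T=0.59: 5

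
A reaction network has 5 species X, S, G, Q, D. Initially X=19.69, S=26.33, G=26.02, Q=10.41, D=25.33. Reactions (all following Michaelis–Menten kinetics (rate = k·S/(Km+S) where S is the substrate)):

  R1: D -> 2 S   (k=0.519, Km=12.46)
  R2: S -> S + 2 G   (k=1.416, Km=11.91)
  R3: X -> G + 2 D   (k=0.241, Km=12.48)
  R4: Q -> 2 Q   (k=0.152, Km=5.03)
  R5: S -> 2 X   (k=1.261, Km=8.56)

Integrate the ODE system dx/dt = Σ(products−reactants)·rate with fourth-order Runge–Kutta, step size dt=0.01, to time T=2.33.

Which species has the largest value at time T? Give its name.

RK4 with dt=0.01: 233 steps to T=2.33. Trajectory (selected grid times):
t=0.00: X=19.69 S=26.33 G=26.02 Q=10.41 D=25.33
t=0.26: X=20.15 S=26.26 G=26.57 Q=10.44 D=25.32
t=0.52: X=20.60 S=26.20 G=27.11 Q=10.46 D=25.30
t=0.78: X=21.06 S=26.13 G=27.66 Q=10.49 D=25.29
t=1.04: X=21.51 S=26.06 G=28.20 Q=10.52 D=25.28
t=1.29: X=21.95 S=26.00 G=28.72 Q=10.54 D=25.27
t=1.55: X=22.40 S=25.94 G=29.27 Q=10.57 D=25.26
t=1.81: X=22.85 S=25.87 G=29.81 Q=10.60 D=25.25
t=2.07: X=23.30 S=25.80 G=30.36 Q=10.62 D=25.24
t=2.33: X=23.76 S=25.74 G=30.90 Q=10.65 D=25.23
At T=2.33: X=23.76 S=25.74 G=30.90 Q=10.65 D=25.23; the largest is G.

Dominant species at T: G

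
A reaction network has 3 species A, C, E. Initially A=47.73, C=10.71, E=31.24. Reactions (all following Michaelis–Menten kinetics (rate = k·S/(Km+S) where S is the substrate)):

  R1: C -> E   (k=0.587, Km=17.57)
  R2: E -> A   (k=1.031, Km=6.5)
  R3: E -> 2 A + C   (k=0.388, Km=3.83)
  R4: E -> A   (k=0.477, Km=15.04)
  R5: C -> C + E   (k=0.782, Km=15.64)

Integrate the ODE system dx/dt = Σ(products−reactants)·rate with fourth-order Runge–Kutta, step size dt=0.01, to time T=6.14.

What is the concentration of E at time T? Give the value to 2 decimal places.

RK4 with dt=0.01: 614 steps to T=6.14. Trajectory (selected grid times):
t=0.00: A=47.73 C=10.71 E=31.24
t=0.68: A=49.00 C=10.79 E=30.58
t=1.36: A=50.26 C=10.88 E=29.92
t=2.05: A=51.53 C=10.96 E=29.26
t=2.73: A=52.79 C=11.04 E=28.61
t=3.41: A=54.03 C=11.11 E=27.97
t=4.09: A=55.27 C=11.19 E=27.34
t=4.78: A=56.53 C=11.27 E=26.70
t=5.46: A=57.76 C=11.34 E=26.08
t=6.14: A=58.98 C=11.41 E=25.47
Read off E at T=6.14: 25.47

E at T = 25.47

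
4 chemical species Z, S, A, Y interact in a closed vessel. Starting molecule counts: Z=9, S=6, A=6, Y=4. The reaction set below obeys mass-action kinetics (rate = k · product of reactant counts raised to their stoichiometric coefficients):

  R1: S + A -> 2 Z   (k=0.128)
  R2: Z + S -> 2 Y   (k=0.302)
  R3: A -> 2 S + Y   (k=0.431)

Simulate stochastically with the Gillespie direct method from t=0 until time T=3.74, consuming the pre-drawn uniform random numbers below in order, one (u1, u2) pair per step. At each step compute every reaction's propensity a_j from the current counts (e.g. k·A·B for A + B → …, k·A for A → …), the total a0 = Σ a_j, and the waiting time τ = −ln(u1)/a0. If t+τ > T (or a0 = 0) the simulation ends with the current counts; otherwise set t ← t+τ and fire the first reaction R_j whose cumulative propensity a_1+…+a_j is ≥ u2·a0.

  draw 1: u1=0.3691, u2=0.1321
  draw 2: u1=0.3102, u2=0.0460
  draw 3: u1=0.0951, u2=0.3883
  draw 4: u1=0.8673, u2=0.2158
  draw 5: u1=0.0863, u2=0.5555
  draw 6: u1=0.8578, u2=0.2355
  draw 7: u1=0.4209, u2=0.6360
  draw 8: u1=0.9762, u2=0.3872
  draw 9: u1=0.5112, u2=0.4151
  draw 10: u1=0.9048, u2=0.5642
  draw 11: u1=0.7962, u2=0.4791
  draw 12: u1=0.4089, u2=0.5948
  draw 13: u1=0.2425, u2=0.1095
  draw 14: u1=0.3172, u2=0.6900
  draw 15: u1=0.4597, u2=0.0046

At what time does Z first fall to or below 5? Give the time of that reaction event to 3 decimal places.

t=0.000: Z=9 S=6 A=6 Y=4
Draw 1: a1=4.608, a2=16.308, a3=2.586, a0=23.502; τ=−ln(0.3691)/23.502=0.042 → t=0.042; u2·a0=0.1321·23.502=3.105 ≤ a1=4.608 → R1 fires; Z=11 S=5 A=5 Y=4
Draw 2: a1=3.200, a2=16.610, a3=2.155, a0=21.965; τ=−ln(0.3102)/21.965=0.053 → t=0.096; u2·a0=0.0460·21.965=1.010 ≤ a1=3.200 → R1 fires; Z=13 S=4 A=4 Y=4
Draw 3: a1=2.048, a2=15.704, a3=1.724, a0=19.476; τ=−ln(0.0951)/19.476=0.121 → t=0.217; u2·a0=0.3883·19.476=7.563; a1=2.048 < 7.563 ≤ a1+a2=17.752 → R2 fires; Z=12 S=3 A=4 Y=6
Draw 4: a1=1.536, a2=10.872, a3=1.724, a0=14.132; τ=−ln(0.8673)/14.132=0.010 → t=0.227; u2·a0=0.2158·14.132=3.050; a1=1.536 < 3.050 ≤ a1+a2=12.408 → R2 fires; Z=11 S=2 A=4 Y=8
Draw 5: a1=1.024, a2=6.644, a3=1.724, a0=9.392; τ=−ln(0.0863)/9.392=0.261 → t=0.487; u2·a0=0.5555·9.392=5.217; a1=1.024 < 5.217 ≤ a1+a2=7.668 → R2 fires; Z=10 S=1 A=4 Y=10
Draw 6: a1=0.512, a2=3.020, a3=1.724, a0=5.256; τ=−ln(0.8578)/5.256=0.029 → t=0.517; u2·a0=0.2355·5.256=1.238; a1=0.512 < 1.238 ≤ a1+a2=3.532 → R2 fires; Z=9 S=0 A=4 Y=12
Draw 7: a1=0.000, a2=0.000, a3=1.724, a0=1.724; τ=−ln(0.4209)/1.724=0.502 → t=1.019; u2·a0=0.6360·1.724=1.096; a1+a2=0.000 < 1.096 ≤ a1+…+a3=1.724 → R3 fires; Z=9 S=2 A=3 Y=13
Draw 8: a1=0.768, a2=5.436, a3=1.293, a0=7.497; τ=−ln(0.9762)/7.497=0.003 → t=1.022; u2·a0=0.3872·7.497=2.903; a1=0.768 < 2.903 ≤ a1+a2=6.204 → R2 fires; Z=8 S=1 A=3 Y=15
Draw 9: a1=0.384, a2=2.416, a3=1.293, a0=4.093; τ=−ln(0.5112)/4.093=0.164 → t=1.186; u2·a0=0.4151·4.093=1.699; a1=0.384 < 1.699 ≤ a1+a2=2.800 → R2 fires; Z=7 S=0 A=3 Y=17
Draw 10: a1=0.000, a2=0.000, a3=1.293, a0=1.293; τ=−ln(0.9048)/1.293=0.077 → t=1.263; u2·a0=0.5642·1.293=0.730; a1+a2=0.000 < 0.730 ≤ a1+…+a3=1.293 → R3 fires; Z=7 S=2 A=2 Y=18
Draw 11: a1=0.512, a2=4.228, a3=0.862, a0=5.602; τ=−ln(0.7962)/5.602=0.041 → t=1.304; u2·a0=0.4791·5.602=2.684; a1=0.512 < 2.684 ≤ a1+a2=4.740 → R2 fires; Z=6 S=1 A=2 Y=20
Draw 12: a1=0.256, a2=1.812, a3=0.862, a0=2.930; τ=−ln(0.4089)/2.930=0.305 → t=1.609; u2·a0=0.5948·2.930=1.743; a1=0.256 < 1.743 ≤ a1+a2=2.068 → R2 fires; Z=5 S=0 A=2 Y=22
Draw 13: a1=0.000, a2=0.000, a3=0.862, a0=0.862; τ=−ln(0.2425)/0.862=1.644 → t=3.253; u2·a0=0.1095·0.862=0.094; a1+a2=0.000 < 0.094 ≤ a1+…+a3=0.862 → R3 fires; Z=5 S=2 A=1 Y=23
Draw 14: a1=0.256, a2=3.020, a3=0.431, a0=3.707; τ=−ln(0.3172)/3.707=0.310 → t=3.562; u2·a0=0.6900·3.707=2.558; a1=0.256 < 2.558 ≤ a1+a2=3.276 → R2 fires; Z=4 S=1 A=1 Y=25
Draw 15: a1=0.128, a2=1.208, a3=0.431, a0=1.767; τ=−ln(0.4597)/1.767=0.440 → t=4.002 > T=3.74: stop.
Z first becomes ≤ 5 when it reaches 5 at the event at t=1.609.

Threshold first reached at t = 1.609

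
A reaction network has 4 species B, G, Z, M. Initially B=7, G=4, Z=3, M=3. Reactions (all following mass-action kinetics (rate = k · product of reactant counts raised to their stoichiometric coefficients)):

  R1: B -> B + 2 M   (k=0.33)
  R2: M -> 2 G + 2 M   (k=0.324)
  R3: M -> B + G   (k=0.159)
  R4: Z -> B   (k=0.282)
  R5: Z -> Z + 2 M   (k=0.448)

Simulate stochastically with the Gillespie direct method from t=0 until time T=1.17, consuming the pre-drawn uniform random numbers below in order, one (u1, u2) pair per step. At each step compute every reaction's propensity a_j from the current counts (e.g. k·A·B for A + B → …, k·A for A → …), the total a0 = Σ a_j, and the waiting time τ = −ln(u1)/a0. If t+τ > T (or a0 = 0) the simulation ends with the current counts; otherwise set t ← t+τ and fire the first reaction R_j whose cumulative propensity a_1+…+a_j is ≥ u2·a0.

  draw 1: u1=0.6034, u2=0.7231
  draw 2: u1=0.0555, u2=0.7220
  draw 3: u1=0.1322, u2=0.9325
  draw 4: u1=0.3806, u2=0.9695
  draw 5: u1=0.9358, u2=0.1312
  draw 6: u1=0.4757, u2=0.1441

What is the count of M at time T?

M at T = 8

t=0.000: B=7 G=4 Z=3 M=3
Draw 1: a1=2.310, a2=0.972, a3=0.477, a4=0.846, a5=1.344, a0=5.949; τ=−ln(0.6034)/5.949=0.085 → t=0.085; u2·a0=0.7231·5.949=4.302; a1+…+a3=3.759 < 4.302 ≤ a1+…+a4=4.605 → R4 fires; B=8 G=4 Z=2 M=3
Draw 2: a1=2.640, a2=0.972, a3=0.477, a4=0.564, a5=0.896, a0=5.549; τ=−ln(0.0555)/5.549=0.521 → t=0.606; u2·a0=0.7220·5.549=4.006; a1+a2=3.612 < 4.006 ≤ a1+…+a3=4.089 → R3 fires; B=9 G=5 Z=2 M=2
Draw 3: a1=2.970, a2=0.648, a3=0.318, a4=0.564, a5=0.896, a0=5.396; τ=−ln(0.1322)/5.396=0.375 → t=0.981; u2·a0=0.9325·5.396=5.032; a1+…+a4=4.500 < 5.032 ≤ a1+…+a5=5.396 → R5 fires; B=9 G=5 Z=2 M=4
Draw 4: a1=2.970, a2=1.296, a3=0.636, a4=0.564, a5=0.896, a0=6.362; τ=−ln(0.3806)/6.362=0.152 → t=1.133; u2·a0=0.9695·6.362=6.168; a1+…+a4=5.466 < 6.168 ≤ a1+…+a5=6.362 → R5 fires; B=9 G=5 Z=2 M=6
Draw 5: a1=2.970, a2=1.944, a3=0.954, a4=0.564, a5=0.896, a0=7.328; τ=−ln(0.9358)/7.328=0.009 → t=1.142; u2·a0=0.1312·7.328=0.961 ≤ a1=2.970 → R1 fires; B=9 G=5 Z=2 M=8
Draw 6: a1=2.970, a2=2.592, a3=1.272, a4=0.564, a5=0.896, a0=8.294; τ=−ln(0.4757)/8.294=0.090 → t=1.231 > T=1.17: stop.
Read off M at T=1.17: 8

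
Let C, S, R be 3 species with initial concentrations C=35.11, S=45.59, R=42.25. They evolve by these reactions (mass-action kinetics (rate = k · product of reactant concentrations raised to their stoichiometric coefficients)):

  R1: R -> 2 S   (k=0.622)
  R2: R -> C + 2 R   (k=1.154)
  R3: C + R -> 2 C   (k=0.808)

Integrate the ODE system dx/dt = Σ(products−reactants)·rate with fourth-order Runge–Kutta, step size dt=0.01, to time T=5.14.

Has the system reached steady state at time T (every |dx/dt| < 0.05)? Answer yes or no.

RK4 with dt=0.01: 514 steps to T=5.14. Trajectory (selected grid times):
t=0.00: C=35.11 S=45.59 R=42.25
t=0.57: C=79.01 S=46.81 R=0.00
t=1.14: C=79.01 S=46.81 R=0.00
t=1.71: C=79.01 S=46.81 R=0.00
t=2.28: C=79.01 S=46.81 R=0.00
t=2.86: C=79.01 S=46.81 R=0.00
t=3.43: C=79.01 S=46.81 R=0.00
t=4.00: C=79.01 S=46.81 R=0.00
t=4.57: C=79.01 S=46.81 R=0.00
t=5.14: C=79.01 S=46.81 R=0.00
Rates at T: R1=0.0000, R2=0.0000, R3=0.0000
dx/dt at T (Σ net stoichiometry × rate): C=+0.0000, S=+0.0000, R=-0.0000
Largest |dx/dt| is |+0.0000| (C) < 0.05 → steady.

Steady state at T: yes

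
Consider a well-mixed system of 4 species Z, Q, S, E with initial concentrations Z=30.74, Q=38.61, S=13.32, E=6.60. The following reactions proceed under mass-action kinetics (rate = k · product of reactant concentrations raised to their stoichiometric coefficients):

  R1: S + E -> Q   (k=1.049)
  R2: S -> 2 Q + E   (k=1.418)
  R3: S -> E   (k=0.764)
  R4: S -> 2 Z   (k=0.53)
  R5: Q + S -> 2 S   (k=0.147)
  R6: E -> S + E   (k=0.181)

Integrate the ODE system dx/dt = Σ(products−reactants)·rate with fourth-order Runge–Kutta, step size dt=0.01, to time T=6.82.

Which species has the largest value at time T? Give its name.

Dominant species at T: Z

RK4 with dt=0.01: 682 steps to T=6.82. Trajectory (selected grid times):
t=0.00: Z=30.74 Q=38.61 S=13.32 E=6.60
t=0.76: Z=41.96 Q=36.19 S=17.40 E=2.08
t=1.52: Z=57.77 Q=34.37 S=21.36 E=2.08
t=2.27: Z=75.81 Q=34.15 S=23.97 E=2.08
t=3.03: Z=96.18 Q=34.14 S=26.65 E=2.08
t=3.79: Z=118.82 Q=34.14 S=29.59 E=2.08
t=4.55: Z=143.94 Q=34.14 S=32.81 E=2.08
t=5.30: Z=171.39 Q=34.14 S=36.31 E=2.08
t=6.06: Z=202.18 Q=34.14 S=40.20 E=2.08
t=6.82: Z=236.26 Q=34.14 S=44.47 E=2.08
At T=6.82: Z=236.26 Q=34.14 S=44.47 E=2.08; the largest is Z.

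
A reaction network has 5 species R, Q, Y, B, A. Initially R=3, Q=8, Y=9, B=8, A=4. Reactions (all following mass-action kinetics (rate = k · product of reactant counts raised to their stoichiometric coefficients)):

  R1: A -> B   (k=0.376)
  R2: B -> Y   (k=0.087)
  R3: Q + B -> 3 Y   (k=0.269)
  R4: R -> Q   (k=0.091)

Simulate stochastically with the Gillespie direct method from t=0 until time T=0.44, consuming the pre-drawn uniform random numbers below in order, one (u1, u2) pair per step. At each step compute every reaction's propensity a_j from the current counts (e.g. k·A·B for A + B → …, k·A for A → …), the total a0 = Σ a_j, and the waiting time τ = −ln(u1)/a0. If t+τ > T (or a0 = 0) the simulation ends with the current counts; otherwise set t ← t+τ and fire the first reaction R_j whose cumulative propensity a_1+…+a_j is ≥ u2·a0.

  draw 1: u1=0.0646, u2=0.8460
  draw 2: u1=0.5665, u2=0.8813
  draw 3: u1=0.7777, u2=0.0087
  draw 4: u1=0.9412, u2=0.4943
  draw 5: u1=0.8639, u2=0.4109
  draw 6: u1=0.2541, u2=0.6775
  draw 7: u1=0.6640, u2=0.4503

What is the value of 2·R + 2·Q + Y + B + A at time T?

Check how each reaction changes W = 2·R + 2·Q + Y + B + A (weight of products minus weight of reactants):
R1: A -> B: (1·1) − (1·1) = 1 − 1 = 0
R2: B -> Y: (1·1) − (1·1) = 1 − 1 = 0
R3: Q + B -> 3 Y: (1·3) − (2·1 + 1·1) = 3 − 3 = 0
R4: R -> Q: (2·1) − (2·1) = 2 − 2 = 0
Every reaction leaves W unchanged, so W is conserved and no simulation is needed: W(T) = W(0) = 2·3 + 2·8 + 9 + 8 + 4 = 43

Value at T = 43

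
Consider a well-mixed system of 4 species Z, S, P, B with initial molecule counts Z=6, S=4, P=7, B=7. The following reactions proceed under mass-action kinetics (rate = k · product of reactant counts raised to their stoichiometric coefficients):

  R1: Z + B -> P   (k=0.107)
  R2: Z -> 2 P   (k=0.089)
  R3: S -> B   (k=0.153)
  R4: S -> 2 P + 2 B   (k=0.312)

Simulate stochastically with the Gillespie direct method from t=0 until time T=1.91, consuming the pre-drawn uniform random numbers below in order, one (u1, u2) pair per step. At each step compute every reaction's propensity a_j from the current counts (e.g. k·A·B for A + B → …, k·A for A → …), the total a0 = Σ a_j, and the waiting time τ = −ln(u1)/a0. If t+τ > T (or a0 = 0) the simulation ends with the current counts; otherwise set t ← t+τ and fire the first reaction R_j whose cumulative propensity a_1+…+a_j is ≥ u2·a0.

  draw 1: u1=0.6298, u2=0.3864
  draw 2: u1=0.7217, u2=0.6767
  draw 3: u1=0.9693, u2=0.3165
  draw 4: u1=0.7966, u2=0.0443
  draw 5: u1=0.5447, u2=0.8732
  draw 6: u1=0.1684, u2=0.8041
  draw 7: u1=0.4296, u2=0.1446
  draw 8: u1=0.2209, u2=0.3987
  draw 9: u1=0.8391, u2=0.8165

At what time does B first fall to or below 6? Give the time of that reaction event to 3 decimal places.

t=0.000: Z=6 S=4 P=7 B=7
Draw 1: a1=4.494, a2=0.534, a3=0.612, a4=1.248, a0=6.888; τ=−ln(0.6298)/6.888=0.067 → t=0.067; u2·a0=0.3864·6.888=2.662 ≤ a1=4.494 → R1 fires; Z=5 S=4 P=8 B=6
Draw 2: a1=3.210, a2=0.445, a3=0.612, a4=1.248, a0=5.515; τ=−ln(0.7217)/5.515=0.059 → t=0.126; u2·a0=0.6767·5.515=3.732; a1+a2=3.655 < 3.732 ≤ a1+…+a3=4.267 → R3 fires; Z=5 S=3 P=8 B=7
Draw 3: a1=3.745, a2=0.445, a3=0.459, a4=0.936, a0=5.585; τ=−ln(0.9693)/5.585=0.006 → t=0.132; u2·a0=0.3165·5.585=1.768 ≤ a1=3.745 → R1 fires; Z=4 S=3 P=9 B=6
Draw 4: a1=2.568, a2=0.356, a3=0.459, a4=0.936, a0=4.319; τ=−ln(0.7966)/4.319=0.053 → t=0.184; u2·a0=0.0443·4.319=0.191 ≤ a1=2.568 → R1 fires; Z=3 S=3 P=10 B=5
Draw 5: a1=1.605, a2=0.267, a3=0.459, a4=0.936, a0=3.267; τ=−ln(0.5447)/3.267=0.186 → t=0.370; u2·a0=0.8732·3.267=2.853; a1+…+a3=2.331 < 2.853 ≤ a1+…+a4=3.267 → R4 fires; Z=3 S=2 P=12 B=7
Draw 6: a1=2.247, a2=0.267, a3=0.306, a4=0.624, a0=3.444; τ=−ln(0.1684)/3.444=0.517 → t=0.888; u2·a0=0.8041·3.444=2.769; a1+a2=2.514 < 2.769 ≤ a1+…+a3=2.820 → R3 fires; Z=3 S=1 P=12 B=8
Draw 7: a1=2.568, a2=0.267, a3=0.153, a4=0.312, a0=3.300; τ=−ln(0.4296)/3.300=0.256 → t=1.144; u2·a0=0.1446·3.300=0.477 ≤ a1=2.568 → R1 fires; Z=2 S=1 P=13 B=7
Draw 8: a1=1.498, a2=0.178, a3=0.153, a4=0.312, a0=2.141; τ=−ln(0.2209)/2.141=0.705 → t=1.849; u2·a0=0.3987·2.141=0.854 ≤ a1=1.498 → R1 fires; Z=1 S=1 P=14 B=6
Draw 9: a1=0.642, a2=0.089, a3=0.153, a4=0.312, a0=1.196; τ=−ln(0.8391)/1.196=0.147 → t=1.996 > T=1.91: stop.
B first becomes ≤ 6 when it reaches 6 at the event at t=0.067.

Threshold first reached at t = 0.067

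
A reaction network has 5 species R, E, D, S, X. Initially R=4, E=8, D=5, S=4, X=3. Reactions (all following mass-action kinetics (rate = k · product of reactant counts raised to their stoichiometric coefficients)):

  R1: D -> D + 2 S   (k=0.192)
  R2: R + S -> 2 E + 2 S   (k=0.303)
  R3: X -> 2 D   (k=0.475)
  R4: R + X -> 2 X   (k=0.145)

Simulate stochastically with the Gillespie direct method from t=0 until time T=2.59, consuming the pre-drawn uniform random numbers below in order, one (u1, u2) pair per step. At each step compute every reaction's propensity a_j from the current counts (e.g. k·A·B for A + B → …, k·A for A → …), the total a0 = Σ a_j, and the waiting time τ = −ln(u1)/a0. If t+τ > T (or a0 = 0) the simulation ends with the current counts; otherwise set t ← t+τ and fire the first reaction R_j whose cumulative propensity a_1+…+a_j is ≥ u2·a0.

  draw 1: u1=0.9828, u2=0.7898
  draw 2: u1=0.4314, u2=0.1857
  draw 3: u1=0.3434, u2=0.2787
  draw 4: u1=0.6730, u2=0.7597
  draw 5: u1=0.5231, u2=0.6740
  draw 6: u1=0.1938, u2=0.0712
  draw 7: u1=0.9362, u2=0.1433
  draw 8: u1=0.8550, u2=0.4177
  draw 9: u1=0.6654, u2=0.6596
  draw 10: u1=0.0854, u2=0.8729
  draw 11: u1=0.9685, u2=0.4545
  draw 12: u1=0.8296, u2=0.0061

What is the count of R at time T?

R at T = 0

t=0.000: R=4 E=8 D=5 S=4 X=3
Draw 1: a1=0.960, a2=4.848, a3=1.425, a4=1.740, a0=8.973; τ=−ln(0.9828)/8.973=0.002 → t=0.002; u2·a0=0.7898·8.973=7.087; a1+a2=5.808 < 7.087 ≤ a1+…+a3=7.233 → R3 fires; R=4 E=8 D=7 S=4 X=2
Draw 2: a1=1.344, a2=4.848, a3=0.950, a4=1.160, a0=8.302; τ=−ln(0.4314)/8.302=0.101 → t=0.103; u2·a0=0.1857·8.302=1.542; a1=1.344 < 1.542 ≤ a1+a2=6.192 → R2 fires; R=3 E=10 D=7 S=5 X=2
Draw 3: a1=1.344, a2=4.545, a3=0.950, a4=0.870, a0=7.709; τ=−ln(0.3434)/7.709=0.139 → t=0.242; u2·a0=0.2787·7.709=2.148; a1=1.344 < 2.148 ≤ a1+a2=5.889 → R2 fires; R=2 E=12 D=7 S=6 X=2
Draw 4: a1=1.344, a2=3.636, a3=0.950, a4=0.580, a0=6.510; τ=−ln(0.6730)/6.510=0.061 → t=0.303; u2·a0=0.7597·6.510=4.946; a1=1.344 < 4.946 ≤ a1+a2=4.980 → R2 fires; R=1 E=14 D=7 S=7 X=2
Draw 5: a1=1.344, a2=2.121, a3=0.950, a4=0.290, a0=4.705; τ=−ln(0.5231)/4.705=0.138 → t=0.440; u2·a0=0.6740·4.705=3.171; a1=1.344 < 3.171 ≤ a1+a2=3.465 → R2 fires; R=0 E=16 D=7 S=8 X=2
Draw 6: a1=1.344, a2=0.000, a3=0.950, a4=0.000, a0=2.294; τ=−ln(0.1938)/2.294=0.715 → t=1.156; u2·a0=0.0712·2.294=0.163 ≤ a1=1.344 → R1 fires; R=0 E=16 D=7 S=10 X=2
Draw 7: a1=1.344, a2=0.000, a3=0.950, a4=0.000, a0=2.294; τ=−ln(0.9362)/2.294=0.029 → t=1.184; u2·a0=0.1433·2.294=0.329 ≤ a1=1.344 → R1 fires; R=0 E=16 D=7 S=12 X=2
Draw 8: a1=1.344, a2=0.000, a3=0.950, a4=0.000, a0=2.294; τ=−ln(0.8550)/2.294=0.068 → t=1.253; u2·a0=0.4177·2.294=0.958 ≤ a1=1.344 → R1 fires; R=0 E=16 D=7 S=14 X=2
Draw 9: a1=1.344, a2=0.000, a3=0.950, a4=0.000, a0=2.294; τ=−ln(0.6654)/2.294=0.178 → t=1.430; u2·a0=0.6596·2.294=1.513; a1+a2=1.344 < 1.513 ≤ a1+…+a3=2.294 → R3 fires; R=0 E=16 D=9 S=14 X=1
Draw 10: a1=1.728, a2=0.000, a3=0.475, a4=0.000, a0=2.203; τ=−ln(0.0854)/2.203=1.117 → t=2.547; u2·a0=0.8729·2.203=1.923; a1+a2=1.728 < 1.923 ≤ a1+…+a3=2.203 → R3 fires; R=0 E=16 D=11 S=14 X=0
Draw 11: a1=2.112, a2=0.000, a3=0.000, a4=0.000, a0=2.112; τ=−ln(0.9685)/2.112=0.015 → t=2.562; u2·a0=0.4545·2.112=0.960 ≤ a1=2.112 → R1 fires; R=0 E=16 D=11 S=16 X=0
Draw 12: a1=2.112, a2=0.000, a3=0.000, a4=0.000, a0=2.112; τ=−ln(0.8296)/2.112=0.088 → t=2.651 > T=2.59: stop.
Read off R at T=2.59: 0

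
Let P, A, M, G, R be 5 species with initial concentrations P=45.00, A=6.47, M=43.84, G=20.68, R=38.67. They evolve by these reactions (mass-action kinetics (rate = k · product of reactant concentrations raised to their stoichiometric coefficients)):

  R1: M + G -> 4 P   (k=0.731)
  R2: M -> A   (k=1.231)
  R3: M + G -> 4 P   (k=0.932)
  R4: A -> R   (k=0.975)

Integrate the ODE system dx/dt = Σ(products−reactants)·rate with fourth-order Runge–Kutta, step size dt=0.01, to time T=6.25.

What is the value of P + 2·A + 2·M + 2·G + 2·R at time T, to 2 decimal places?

Value at T = 264.32

Check how each reaction changes W = P + 2·A + 2·M + 2·G + 2·R (weight of products minus weight of reactants):
R1: M + G -> 4 P: (1·4) − (2·1 + 2·1) = 4 − 4 = 0
R2: M -> A: (2·1) − (2·1) = 2 − 2 = 0
R3: M + G -> 4 P: (1·4) − (2·1 + 2·1) = 4 − 4 = 0
R4: A -> R: (2·1) − (2·1) = 2 − 2 = 0
Every reaction leaves W unchanged, so W is conserved and no simulation is needed: W(T) = W(0) = 45.00 + 2·6.47 + 2·43.84 + 2·20.68 + 2·38.67 = 264.32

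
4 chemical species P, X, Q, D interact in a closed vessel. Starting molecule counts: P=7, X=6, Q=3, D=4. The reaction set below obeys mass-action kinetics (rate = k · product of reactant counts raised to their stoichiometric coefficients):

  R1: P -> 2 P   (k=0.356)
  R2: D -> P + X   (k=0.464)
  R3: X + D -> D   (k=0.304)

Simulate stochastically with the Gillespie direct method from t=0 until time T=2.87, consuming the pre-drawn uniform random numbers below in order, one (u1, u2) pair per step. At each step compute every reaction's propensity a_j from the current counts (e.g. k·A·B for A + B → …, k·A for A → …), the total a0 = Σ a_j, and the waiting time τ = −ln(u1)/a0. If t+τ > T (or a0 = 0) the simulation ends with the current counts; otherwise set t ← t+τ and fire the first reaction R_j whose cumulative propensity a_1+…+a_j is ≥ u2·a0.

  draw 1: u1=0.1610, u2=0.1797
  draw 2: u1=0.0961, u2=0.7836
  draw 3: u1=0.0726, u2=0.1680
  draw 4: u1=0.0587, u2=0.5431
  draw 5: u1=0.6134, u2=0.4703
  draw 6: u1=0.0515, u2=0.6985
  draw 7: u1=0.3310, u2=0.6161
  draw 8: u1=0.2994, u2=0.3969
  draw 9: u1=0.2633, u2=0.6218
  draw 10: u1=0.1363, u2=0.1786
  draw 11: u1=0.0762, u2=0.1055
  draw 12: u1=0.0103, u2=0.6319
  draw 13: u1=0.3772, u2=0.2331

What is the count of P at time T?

t=0.000: P=7 X=6 Q=3 D=4
Draw 1: a1=2.492, a2=1.856, a3=7.296, a0=11.644; τ=−ln(0.1610)/11.644=0.157 → t=0.157; u2·a0=0.1797·11.644=2.092 ≤ a1=2.492 → R1 fires; P=8 X=6 Q=3 D=4
Draw 2: a1=2.848, a2=1.856, a3=7.296, a0=12.000; τ=−ln(0.0961)/12.000=0.195 → t=0.352; u2·a0=0.7836·12.000=9.403; a1+a2=4.704 < 9.403 ≤ a1+…+a3=12.000 → R3 fires; P=8 X=5 Q=3 D=4
Draw 3: a1=2.848, a2=1.856, a3=6.080, a0=10.784; τ=−ln(0.0726)/10.784=0.243 → t=0.595; u2·a0=0.1680·10.784=1.812 ≤ a1=2.848 → R1 fires; P=9 X=5 Q=3 D=4
Draw 4: a1=3.204, a2=1.856, a3=6.080, a0=11.140; τ=−ln(0.0587)/11.140=0.255 → t=0.850; u2·a0=0.5431·11.140=6.050; a1+a2=5.060 < 6.050 ≤ a1+…+a3=11.140 → R3 fires; P=9 X=4 Q=3 D=4
Draw 5: a1=3.204, a2=1.856, a3=4.864, a0=9.924; τ=−ln(0.6134)/9.924=0.049 → t=0.899; u2·a0=0.4703·9.924=4.667; a1=3.204 < 4.667 ≤ a1+a2=5.060 → R2 fires; P=10 X=5 Q=3 D=3
Draw 6: a1=3.560, a2=1.392, a3=4.560, a0=9.512; τ=−ln(0.0515)/9.512=0.312 → t=1.211; u2·a0=0.6985·9.512=6.644; a1+a2=4.952 < 6.644 ≤ a1+…+a3=9.512 → R3 fires; P=10 X=4 Q=3 D=3
Draw 7: a1=3.560, a2=1.392, a3=3.648, a0=8.600; τ=−ln(0.3310)/8.600=0.129 → t=1.339; u2·a0=0.6161·8.600=5.298; a1+a2=4.952 < 5.298 ≤ a1+…+a3=8.600 → R3 fires; P=10 X=3 Q=3 D=3
Draw 8: a1=3.560, a2=1.392, a3=2.736, a0=7.688; τ=−ln(0.2994)/7.688=0.157 → t=1.496; u2·a0=0.3969·7.688=3.051 ≤ a1=3.560 → R1 fires; P=11 X=3 Q=3 D=3
Draw 9: a1=3.916, a2=1.392, a3=2.736, a0=8.044; τ=−ln(0.2633)/8.044=0.166 → t=1.662; u2·a0=0.6218·8.044=5.002; a1=3.916 < 5.002 ≤ a1+a2=5.308 → R2 fires; P=12 X=4 Q=3 D=2
Draw 10: a1=4.272, a2=0.928, a3=2.432, a0=7.632; τ=−ln(0.1363)/7.632=0.261 → t=1.923; u2·a0=0.1786·7.632=1.363 ≤ a1=4.272 → R1 fires; P=13 X=4 Q=3 D=2
Draw 11: a1=4.628, a2=0.928, a3=2.432, a0=7.988; τ=−ln(0.0762)/7.988=0.322 → t=2.246; u2·a0=0.1055·7.988=0.843 ≤ a1=4.628 → R1 fires; P=14 X=4 Q=3 D=2
Draw 12: a1=4.984, a2=0.928, a3=2.432, a0=8.344; τ=−ln(0.0103)/8.344=0.548 → t=2.794; u2·a0=0.6319·8.344=5.273; a1=4.984 < 5.273 ≤ a1+a2=5.912 → R2 fires; P=15 X=5 Q=3 D=1
Draw 13: a1=5.340, a2=0.464, a3=1.520, a0=7.324; τ=−ln(0.3772)/7.324=0.133 → t=2.927 > T=2.87: stop.
Read off P at T=2.87: 15

P at T = 15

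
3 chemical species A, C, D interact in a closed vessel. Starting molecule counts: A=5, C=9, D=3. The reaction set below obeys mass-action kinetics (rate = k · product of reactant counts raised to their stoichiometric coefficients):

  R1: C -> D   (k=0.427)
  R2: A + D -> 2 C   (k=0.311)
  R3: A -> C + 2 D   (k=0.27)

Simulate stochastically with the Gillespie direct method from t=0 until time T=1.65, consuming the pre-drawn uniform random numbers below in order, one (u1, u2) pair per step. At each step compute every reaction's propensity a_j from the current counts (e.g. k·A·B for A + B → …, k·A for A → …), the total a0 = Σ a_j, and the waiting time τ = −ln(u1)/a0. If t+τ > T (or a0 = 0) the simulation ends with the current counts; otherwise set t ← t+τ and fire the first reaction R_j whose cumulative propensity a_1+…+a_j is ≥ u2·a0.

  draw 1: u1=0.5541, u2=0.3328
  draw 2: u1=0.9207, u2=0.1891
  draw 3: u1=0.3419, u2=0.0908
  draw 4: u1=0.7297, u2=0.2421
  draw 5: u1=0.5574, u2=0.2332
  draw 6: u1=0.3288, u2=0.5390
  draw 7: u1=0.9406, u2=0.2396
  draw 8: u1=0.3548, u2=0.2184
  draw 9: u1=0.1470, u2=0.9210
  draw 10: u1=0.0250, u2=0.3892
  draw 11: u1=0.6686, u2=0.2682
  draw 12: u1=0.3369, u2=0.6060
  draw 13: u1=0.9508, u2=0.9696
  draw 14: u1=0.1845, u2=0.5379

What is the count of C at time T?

C at T = 10

t=0.000: A=5 C=9 D=3
Draw 1: a1=3.843, a2=4.665, a3=1.350, a0=9.858; τ=−ln(0.5541)/9.858=0.060 → t=0.060; u2·a0=0.3328·9.858=3.281 ≤ a1=3.843 → R1 fires; A=5 C=8 D=4
Draw 2: a1=3.416, a2=6.220, a3=1.350, a0=10.986; τ=−ln(0.9207)/10.986=0.008 → t=0.067; u2·a0=0.1891·10.986=2.077 ≤ a1=3.416 → R1 fires; A=5 C=7 D=5
Draw 3: a1=2.989, a2=7.775, a3=1.350, a0=12.114; τ=−ln(0.3419)/12.114=0.089 → t=0.156; u2·a0=0.0908·12.114=1.100 ≤ a1=2.989 → R1 fires; A=5 C=6 D=6
Draw 4: a1=2.562, a2=9.330, a3=1.350, a0=13.242; τ=−ln(0.7297)/13.242=0.024 → t=0.180; u2·a0=0.2421·13.242=3.206; a1=2.562 < 3.206 ≤ a1+a2=11.892 → R2 fires; A=4 C=8 D=5
Draw 5: a1=3.416, a2=6.220, a3=1.080, a0=10.716; τ=−ln(0.5574)/10.716=0.055 → t=0.234; u2·a0=0.2332·10.716=2.499 ≤ a1=3.416 → R1 fires; A=4 C=7 D=6
Draw 6: a1=2.989, a2=7.464, a3=1.080, a0=11.533; τ=−ln(0.3288)/11.533=0.096 → t=0.331; u2·a0=0.5390·11.533=6.216; a1=2.989 < 6.216 ≤ a1+a2=10.453 → R2 fires; A=3 C=9 D=5
Draw 7: a1=3.843, a2=4.665, a3=0.810, a0=9.318; τ=−ln(0.9406)/9.318=0.007 → t=0.337; u2·a0=0.2396·9.318=2.233 ≤ a1=3.843 → R1 fires; A=3 C=8 D=6
Draw 8: a1=3.416, a2=5.598, a3=0.810, a0=9.824; τ=−ln(0.3548)/9.824=0.105 → t=0.443; u2·a0=0.2184·9.824=2.146 ≤ a1=3.416 → R1 fires; A=3 C=7 D=7
Draw 9: a1=2.989, a2=6.531, a3=0.810, a0=10.330; τ=−ln(0.1470)/10.330=0.186 → t=0.628; u2·a0=0.9210·10.330=9.514; a1=2.989 < 9.514 ≤ a1+a2=9.520 → R2 fires; A=2 C=9 D=6
Draw 10: a1=3.843, a2=3.732, a3=0.540, a0=8.115; τ=−ln(0.0250)/8.115=0.455 → t=1.083; u2·a0=0.3892·8.115=3.158 ≤ a1=3.843 → R1 fires; A=2 C=8 D=7
Draw 11: a1=3.416, a2=4.354, a3=0.540, a0=8.310; τ=−ln(0.6686)/8.310=0.048 → t=1.131; u2·a0=0.2682·8.310=2.229 ≤ a1=3.416 → R1 fires; A=2 C=7 D=8
Draw 12: a1=2.989, a2=4.976, a3=0.540, a0=8.505; τ=−ln(0.3369)/8.505=0.128 → t=1.259; u2·a0=0.6060·8.505=5.154; a1=2.989 < 5.154 ≤ a1+a2=7.965 → R2 fires; A=1 C=9 D=7
Draw 13: a1=3.843, a2=2.177, a3=0.270, a0=6.290; τ=−ln(0.9508)/6.290=0.008 → t=1.267; u2·a0=0.9696·6.290=6.099; a1+a2=6.020 < 6.099 ≤ a1+…+a3=6.290 → R3 fires; A=0 C=10 D=9
Draw 14: a1=4.270, a2=0.000, a3=0.000, a0=4.270; τ=−ln(0.1845)/4.270=0.396 → t=1.663 > T=1.65: stop.
Read off C at T=1.65: 10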